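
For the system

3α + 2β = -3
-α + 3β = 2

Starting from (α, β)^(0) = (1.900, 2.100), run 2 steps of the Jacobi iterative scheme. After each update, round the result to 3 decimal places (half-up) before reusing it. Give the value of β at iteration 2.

Iteration 1:
  α = (-3 - (2)·2.100) / (3) = -2.400
  β = (2 - (-1)·1.900) / (3) = 1.300
Iteration 2:
  α = (-3 - (2)·1.300) / (3) = -1.867
  β = (2 - (-1)·-2.400) / (3) = -0.133

-0.133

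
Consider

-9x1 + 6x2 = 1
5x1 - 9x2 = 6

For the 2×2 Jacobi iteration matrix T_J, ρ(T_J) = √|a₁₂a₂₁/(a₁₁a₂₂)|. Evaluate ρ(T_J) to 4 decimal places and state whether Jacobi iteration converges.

0.6086

a₁₂a₂₁/(a₁₁a₂₂) = (6)·(5) / ((-9)·(-9)) = 0.370370
ρ = √|0.370370| = √0.370370 = 0.6086
ρ < 1, so Jacobi converges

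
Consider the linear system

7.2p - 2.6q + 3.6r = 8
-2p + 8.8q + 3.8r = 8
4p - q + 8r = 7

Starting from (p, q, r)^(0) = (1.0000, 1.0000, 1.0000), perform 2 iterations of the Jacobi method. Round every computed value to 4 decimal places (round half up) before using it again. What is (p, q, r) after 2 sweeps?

Iteration 1:
  p = (8 - (-2.6)·1.0000 - (3.6)·1.0000) / (7.2) = 0.9722
  q = (8 - (-2)·1.0000 - (3.8)·1.0000) / (8.8) = 0.7045
  r = (7 - (4)·1.0000 - (-1)·1.0000) / (8) = 0.5000
Iteration 2:
  p = (8 - (-2.6)·0.7045 - (3.6)·0.5000) / (7.2) = 1.1155
  q = (8 - (-2)·0.9722 - (3.8)·0.5000) / (8.8) = 0.9141
  r = (7 - (4)·0.9722 - (-1)·0.7045) / (8) = 0.4770

(1.1155, 0.9141, 0.4770)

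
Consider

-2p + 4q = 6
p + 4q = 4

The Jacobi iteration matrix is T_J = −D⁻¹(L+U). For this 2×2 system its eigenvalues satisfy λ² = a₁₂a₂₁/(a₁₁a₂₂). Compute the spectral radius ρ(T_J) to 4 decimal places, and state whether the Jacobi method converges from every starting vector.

a₁₂a₂₁/(a₁₁a₂₂) = (4)·(1) / ((-2)·(4)) = -0.500000
ρ = √|-0.500000| = √0.500000 = 0.7071
ρ < 1, so Jacobi converges

0.7071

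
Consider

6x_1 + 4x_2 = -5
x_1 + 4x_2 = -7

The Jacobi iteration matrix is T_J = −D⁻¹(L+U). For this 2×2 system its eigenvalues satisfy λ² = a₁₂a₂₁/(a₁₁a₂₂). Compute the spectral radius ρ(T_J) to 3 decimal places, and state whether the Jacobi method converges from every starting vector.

a₁₂a₂₁/(a₁₁a₂₂) = (4)·(1) / ((6)·(4)) = 0.166667
ρ = √|0.166667| = √0.166667 = 0.408
ρ < 1, so Jacobi converges

0.408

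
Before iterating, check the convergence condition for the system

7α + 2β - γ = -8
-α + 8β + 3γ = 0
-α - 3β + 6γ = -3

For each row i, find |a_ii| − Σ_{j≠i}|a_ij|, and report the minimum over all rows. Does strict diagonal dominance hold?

2

row 1: |7| − (2+1) = 4
row 2: |8| − (1+3) = 4
row 3: |6| − (1+3) = 2
minimum over rows = 2 → strictly diagonally dominant (convergence guaranteed)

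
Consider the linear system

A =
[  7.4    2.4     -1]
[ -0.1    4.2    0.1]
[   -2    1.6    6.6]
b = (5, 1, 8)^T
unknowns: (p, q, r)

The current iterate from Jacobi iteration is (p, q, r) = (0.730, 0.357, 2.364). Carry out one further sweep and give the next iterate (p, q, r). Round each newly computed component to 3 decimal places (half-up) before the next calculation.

One sweep:
  p = (5 - (2.4)·0.357 - (-1)·2.364) / (7.4) = 0.879
  q = (1 - (-0.1)·0.730 - (0.1)·2.364) / (4.2) = 0.199
  r = (8 - (-2)·0.730 - (1.6)·0.357) / (6.6) = 1.347

(0.879, 0.199, 1.347)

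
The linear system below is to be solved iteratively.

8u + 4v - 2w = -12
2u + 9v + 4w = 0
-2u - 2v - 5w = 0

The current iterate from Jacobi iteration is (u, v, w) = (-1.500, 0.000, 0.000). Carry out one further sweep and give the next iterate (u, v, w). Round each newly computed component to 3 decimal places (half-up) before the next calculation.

(-1.500, 0.333, 0.600)

One sweep:
  u = (-12 - (4)·0.000 - (-2)·0.000) / (8) = -1.500
  v = (0 - (2)·-1.500 - (4)·0.000) / (9) = 0.333
  w = (0 - (-2)·-1.500 - (-2)·0.000) / (-5) = 0.600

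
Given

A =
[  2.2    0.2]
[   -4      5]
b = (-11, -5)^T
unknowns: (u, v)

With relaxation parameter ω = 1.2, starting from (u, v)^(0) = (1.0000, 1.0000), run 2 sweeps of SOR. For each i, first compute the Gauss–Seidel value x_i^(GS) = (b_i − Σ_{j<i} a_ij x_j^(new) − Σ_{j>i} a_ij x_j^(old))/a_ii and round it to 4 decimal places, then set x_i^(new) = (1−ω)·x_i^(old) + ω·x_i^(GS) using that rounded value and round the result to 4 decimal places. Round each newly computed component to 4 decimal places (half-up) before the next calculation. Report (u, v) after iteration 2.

(-3.9247, -3.4764)

Iteration 1:
  u: GS value = (-11 - (0.2)·1.0000) / (2.2) = -5.0909;  u ← (1−ω)·1.0000 + ω·-5.0909 = -6.3091
  v: GS value = (-5 - (-4)·-6.3091) / (5) = -6.0473;  v ← (1−ω)·1.0000 + ω·-6.0473 = -7.4568
Iteration 2:
  u: GS value = (-11 - (0.2)·-7.4568) / (2.2) = -4.3221;  u ← (1−ω)·-6.3091 + ω·-4.3221 = -3.9247
  v: GS value = (-5 - (-4)·-3.9247) / (5) = -4.1398;  v ← (1−ω)·-7.4568 + ω·-4.1398 = -3.4764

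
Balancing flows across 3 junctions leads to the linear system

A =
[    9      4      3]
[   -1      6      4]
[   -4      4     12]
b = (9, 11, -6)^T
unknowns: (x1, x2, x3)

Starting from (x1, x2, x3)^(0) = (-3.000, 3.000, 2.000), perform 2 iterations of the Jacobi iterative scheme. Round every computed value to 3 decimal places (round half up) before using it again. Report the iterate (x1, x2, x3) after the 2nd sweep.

Iteration 1:
  x1 = (9 - (4)·3.000 - (3)·2.000) / (9) = -1.000
  x2 = (11 - (-1)·-3.000 - (4)·2.000) / (6) = 0.000
  x3 = (-6 - (-4)·-3.000 - (4)·3.000) / (12) = -2.500
Iteration 2:
  x1 = (9 - (4)·0.000 - (3)·-2.500) / (9) = 1.833
  x2 = (11 - (-1)·-1.000 - (4)·-2.500) / (6) = 3.333
  x3 = (-6 - (-4)·-1.000 - (4)·0.000) / (12) = -0.833

(1.833, 3.333, -0.833)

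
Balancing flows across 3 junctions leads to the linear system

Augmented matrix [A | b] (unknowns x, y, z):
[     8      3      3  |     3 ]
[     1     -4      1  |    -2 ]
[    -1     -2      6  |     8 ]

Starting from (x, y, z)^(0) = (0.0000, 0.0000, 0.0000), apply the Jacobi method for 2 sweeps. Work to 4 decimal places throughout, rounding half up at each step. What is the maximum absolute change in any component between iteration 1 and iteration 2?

0.6875

Iteration 1:
  x = (3 - (3)·0.0000 - (3)·0.0000) / (8) = 0.3750
  y = (-2 - (1)·0.0000 - (1)·0.0000) / (-4) = 0.5000
  z = (8 - (-1)·0.0000 - (-2)·0.0000) / (6) = 1.3333
Iteration 2:
  x = (3 - (3)·0.5000 - (3)·1.3333) / (8) = -0.3125
  y = (-2 - (1)·0.3750 - (1)·1.3333) / (-4) = 0.9271
  z = (8 - (-1)·0.3750 - (-2)·0.5000) / (6) = 1.5625
Change: (-0.6875, 0.4271, 0.2292) → max |·| = 0.6875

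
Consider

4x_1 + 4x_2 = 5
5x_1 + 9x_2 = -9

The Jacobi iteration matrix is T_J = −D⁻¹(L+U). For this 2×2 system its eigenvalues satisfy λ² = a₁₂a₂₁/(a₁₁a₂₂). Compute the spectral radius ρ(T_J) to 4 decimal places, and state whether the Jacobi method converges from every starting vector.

0.7454

a₁₂a₂₁/(a₁₁a₂₂) = (4)·(5) / ((4)·(9)) = 0.555556
ρ = √|0.555556| = √0.555556 = 0.7454
ρ < 1, so Jacobi converges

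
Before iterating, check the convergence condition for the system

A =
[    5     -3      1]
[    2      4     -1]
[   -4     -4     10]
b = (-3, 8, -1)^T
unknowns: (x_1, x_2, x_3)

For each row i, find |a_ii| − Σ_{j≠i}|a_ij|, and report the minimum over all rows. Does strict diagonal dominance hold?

1

row 1: |5| − (3+1) = 1
row 2: |4| − (2+1) = 1
row 3: |10| − (4+4) = 2
minimum over rows = 1 → strictly diagonally dominant (convergence guaranteed)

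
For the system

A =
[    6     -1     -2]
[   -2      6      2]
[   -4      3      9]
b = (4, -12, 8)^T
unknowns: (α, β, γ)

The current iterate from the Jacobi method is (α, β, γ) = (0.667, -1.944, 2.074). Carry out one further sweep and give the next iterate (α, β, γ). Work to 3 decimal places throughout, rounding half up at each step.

(1.034, -2.469, 1.833)

One sweep:
  α = (4 - (-1)·-1.944 - (-2)·2.074) / (6) = 1.034
  β = (-12 - (-2)·0.667 - (2)·2.074) / (6) = -2.469
  γ = (8 - (-4)·0.667 - (3)·-1.944) / (9) = 1.833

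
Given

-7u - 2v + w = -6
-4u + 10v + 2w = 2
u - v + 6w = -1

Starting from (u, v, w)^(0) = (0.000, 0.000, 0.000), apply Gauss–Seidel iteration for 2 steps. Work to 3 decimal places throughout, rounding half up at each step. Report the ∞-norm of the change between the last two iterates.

Iteration 1:
  u = (-6 - (-2)·0.000 - (1)·0.000) / (-7) = 0.857
  v = (2 - (-4)·0.857 - (2)·0.000) / (10) = 0.543
  w = (-1 - (1)·0.857 - (-1)·0.543) / (6) = -0.219
Iteration 2:
  u = (-6 - (-2)·0.543 - (1)·-0.219) / (-7) = 0.671
  v = (2 - (-4)·0.671 - (2)·-0.219) / (10) = 0.512
  w = (-1 - (1)·0.671 - (-1)·0.512) / (6) = -0.193
Change: (-0.186, -0.031, 0.026) → max |·| = 0.186

0.186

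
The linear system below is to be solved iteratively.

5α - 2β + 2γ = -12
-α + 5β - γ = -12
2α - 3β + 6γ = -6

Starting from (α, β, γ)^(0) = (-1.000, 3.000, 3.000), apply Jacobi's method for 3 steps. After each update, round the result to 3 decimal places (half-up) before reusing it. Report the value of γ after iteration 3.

-1.179

Iteration 1:
  α = (-12 - (-2)·3.000 - (2)·3.000) / (5) = -2.400
  β = (-12 - (-1)·-1.000 - (-1)·3.000) / (5) = -2.000
  γ = (-6 - (2)·-1.000 - (-3)·3.000) / (6) = 0.833
Iteration 2:
  α = (-12 - (-2)·-2.000 - (2)·0.833) / (5) = -3.533
  β = (-12 - (-1)·-2.400 - (-1)·0.833) / (5) = -2.713
  γ = (-6 - (2)·-2.400 - (-3)·-2.000) / (6) = -1.200
Iteration 3:
  α = (-12 - (-2)·-2.713 - (2)·-1.200) / (5) = -3.005
  β = (-12 - (-1)·-3.533 - (-1)·-1.200) / (5) = -3.347
  γ = (-6 - (2)·-3.533 - (-3)·-2.713) / (6) = -1.179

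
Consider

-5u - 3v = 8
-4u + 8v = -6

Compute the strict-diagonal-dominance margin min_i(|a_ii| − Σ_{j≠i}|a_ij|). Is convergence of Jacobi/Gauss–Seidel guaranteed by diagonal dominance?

2

row 1: |-5| − (3) = 2
row 2: |8| − (4) = 4
minimum over rows = 2 → strictly diagonally dominant (convergence guaranteed)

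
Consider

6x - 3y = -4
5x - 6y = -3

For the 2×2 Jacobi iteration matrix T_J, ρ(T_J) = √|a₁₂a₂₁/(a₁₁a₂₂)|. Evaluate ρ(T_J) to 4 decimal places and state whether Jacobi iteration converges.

a₁₂a₂₁/(a₁₁a₂₂) = (-3)·(5) / ((6)·(-6)) = 0.416667
ρ = √|0.416667| = √0.416667 = 0.6455
ρ < 1, so Jacobi converges

0.6455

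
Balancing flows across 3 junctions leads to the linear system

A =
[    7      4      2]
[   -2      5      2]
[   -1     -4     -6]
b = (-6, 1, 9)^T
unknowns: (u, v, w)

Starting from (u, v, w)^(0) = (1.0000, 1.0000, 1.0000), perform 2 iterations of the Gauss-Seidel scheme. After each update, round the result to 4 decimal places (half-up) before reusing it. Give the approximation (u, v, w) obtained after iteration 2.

Iteration 1:
  u = (-6 - (4)·1.0000 - (2)·1.0000) / (7) = -1.7143
  v = (1 - (-2)·-1.7143 - (2)·1.0000) / (5) = -0.8857
  w = (9 - (-1)·-1.7143 - (-4)·-0.8857) / (-6) = -0.6238
Iteration 2:
  u = (-6 - (4)·-0.8857 - (2)·-0.6238) / (7) = -0.1728
  v = (1 - (-2)·-0.1728 - (2)·-0.6238) / (5) = 0.3804
  w = (9 - (-1)·-0.1728 - (-4)·0.3804) / (-6) = -1.7248

(-0.1728, 0.3804, -1.7248)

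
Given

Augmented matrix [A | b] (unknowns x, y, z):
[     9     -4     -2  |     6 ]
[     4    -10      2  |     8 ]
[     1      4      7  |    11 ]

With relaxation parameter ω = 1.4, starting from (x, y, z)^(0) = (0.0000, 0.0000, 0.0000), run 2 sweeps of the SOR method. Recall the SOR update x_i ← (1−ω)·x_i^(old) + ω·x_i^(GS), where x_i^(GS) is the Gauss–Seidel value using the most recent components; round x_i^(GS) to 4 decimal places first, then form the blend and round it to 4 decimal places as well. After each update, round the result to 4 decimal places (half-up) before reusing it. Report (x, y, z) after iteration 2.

Iteration 1:
  x: GS value = (6 - (-4)·0.0000 - (-2)·0.0000) / (9) = 0.6667;  x ← (1−ω)·0.0000 + ω·0.6667 = 0.9334
  y: GS value = (8 - (4)·0.9334 - (2)·0.0000) / (-10) = -0.4266;  y ← (1−ω)·0.0000 + ω·-0.4266 = -0.5972
  z: GS value = (11 - (1)·0.9334 - (4)·-0.5972) / (7) = 1.7793;  z ← (1−ω)·0.0000 + ω·1.7793 = 2.4910
Iteration 2:
  x: GS value = (6 - (-4)·-0.5972 - (-2)·2.4910) / (9) = 0.9548;  x ← (1−ω)·0.9334 + ω·0.9548 = 0.9634
  y: GS value = (8 - (4)·0.9634 - (2)·2.4910) / (-10) = 0.0836;  y ← (1−ω)·-0.5972 + ω·0.0836 = 0.3559
  z: GS value = (11 - (1)·0.9634 - (4)·0.3559) / (7) = 1.2304;  z ← (1−ω)·2.4910 + ω·1.2304 = 0.7262

(0.9634, 0.3559, 0.7262)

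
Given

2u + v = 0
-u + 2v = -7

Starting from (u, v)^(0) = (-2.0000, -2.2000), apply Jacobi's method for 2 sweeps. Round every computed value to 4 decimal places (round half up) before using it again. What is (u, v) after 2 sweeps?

(2.2500, -2.9500)

Iteration 1:
  u = (0 - (1)·-2.2000) / (2) = 1.1000
  v = (-7 - (-1)·-2.0000) / (2) = -4.5000
Iteration 2:
  u = (0 - (1)·-4.5000) / (2) = 2.2500
  v = (-7 - (-1)·1.1000) / (2) = -2.9500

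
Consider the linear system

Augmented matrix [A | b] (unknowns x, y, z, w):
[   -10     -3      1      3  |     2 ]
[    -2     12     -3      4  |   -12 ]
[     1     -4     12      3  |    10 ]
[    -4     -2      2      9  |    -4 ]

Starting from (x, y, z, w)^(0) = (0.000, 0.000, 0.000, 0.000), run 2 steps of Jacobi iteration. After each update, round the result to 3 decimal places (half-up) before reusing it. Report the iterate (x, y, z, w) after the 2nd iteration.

(0.050, -0.677, 0.628, -0.941)

Iteration 1:
  x = (2 - (-3)·0.000 - (1)·0.000 - (3)·0.000) / (-10) = -0.200
  y = (-12 - (-2)·0.000 - (-3)·0.000 - (4)·0.000) / (12) = -1.000
  z = (10 - (1)·0.000 - (-4)·0.000 - (3)·0.000) / (12) = 0.833
  w = (-4 - (-4)·0.000 - (-2)·0.000 - (2)·0.000) / (9) = -0.444
Iteration 2:
  x = (2 - (-3)·-1.000 - (1)·0.833 - (3)·-0.444) / (-10) = 0.050
  y = (-12 - (-2)·-0.200 - (-3)·0.833 - (4)·-0.444) / (12) = -0.677
  z = (10 - (1)·-0.200 - (-4)·-1.000 - (3)·-0.444) / (12) = 0.628
  w = (-4 - (-4)·-0.200 - (-2)·-1.000 - (2)·0.833) / (9) = -0.941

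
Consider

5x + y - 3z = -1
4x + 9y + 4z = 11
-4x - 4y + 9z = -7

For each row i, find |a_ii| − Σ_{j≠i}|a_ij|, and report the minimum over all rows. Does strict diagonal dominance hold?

row 1: |5| − (1+3) = 1
row 2: |9| − (4+4) = 1
row 3: |9| − (4+4) = 1
minimum over rows = 1 → strictly diagonally dominant (convergence guaranteed)

1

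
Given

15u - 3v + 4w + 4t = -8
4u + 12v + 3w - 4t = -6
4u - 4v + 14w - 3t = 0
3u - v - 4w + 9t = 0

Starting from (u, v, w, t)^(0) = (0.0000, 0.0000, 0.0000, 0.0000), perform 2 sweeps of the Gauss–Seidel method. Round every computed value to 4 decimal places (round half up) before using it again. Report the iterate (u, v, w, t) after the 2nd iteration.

(-0.6589, -0.2392, 0.1561, 0.2624)

Iteration 1:
  u = (-8 - (-3)·0.0000 - (4)·0.0000 - (4)·0.0000) / (15) = -0.5333
  v = (-6 - (4)·-0.5333 - (3)·0.0000 - (-4)·0.0000) / (12) = -0.3222
  w = (0 - (4)·-0.5333 - (-4)·-0.3222 - (-3)·0.0000) / (14) = 0.0603
  t = (0 - (3)·-0.5333 - (-1)·-0.3222 - (-4)·0.0603) / (9) = 0.1688
Iteration 2:
  u = (-8 - (-3)·-0.3222 - (4)·0.0603 - (4)·0.1688) / (15) = -0.6589
  v = (-6 - (4)·-0.6589 - (3)·0.0603 - (-4)·0.1688) / (12) = -0.2392
  w = (0 - (4)·-0.6589 - (-4)·-0.2392 - (-3)·0.1688) / (14) = 0.1561
  t = (0 - (3)·-0.6589 - (-1)·-0.2392 - (-4)·0.1561) / (9) = 0.2624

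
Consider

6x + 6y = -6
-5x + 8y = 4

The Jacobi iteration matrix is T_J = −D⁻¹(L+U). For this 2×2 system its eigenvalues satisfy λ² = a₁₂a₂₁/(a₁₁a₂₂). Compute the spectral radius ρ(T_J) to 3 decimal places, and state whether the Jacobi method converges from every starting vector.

a₁₂a₂₁/(a₁₁a₂₂) = (6)·(-5) / ((6)·(8)) = -0.625000
ρ = √|-0.625000| = √0.625000 = 0.791
ρ < 1, so Jacobi converges

0.791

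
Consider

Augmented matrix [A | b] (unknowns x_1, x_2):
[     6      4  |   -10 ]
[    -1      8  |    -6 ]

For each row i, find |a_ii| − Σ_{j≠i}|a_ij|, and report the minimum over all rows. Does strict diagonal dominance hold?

row 1: |6| − (4) = 2
row 2: |8| − (1) = 7
minimum over rows = 2 → strictly diagonally dominant (convergence guaranteed)

2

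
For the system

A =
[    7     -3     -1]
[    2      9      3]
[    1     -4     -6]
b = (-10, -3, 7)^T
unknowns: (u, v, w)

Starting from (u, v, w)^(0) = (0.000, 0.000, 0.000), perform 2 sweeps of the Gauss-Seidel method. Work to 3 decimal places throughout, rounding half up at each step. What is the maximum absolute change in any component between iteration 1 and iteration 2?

Iteration 1:
  u = (-10 - (-3)·0.000 - (-1)·0.000) / (7) = -1.429
  v = (-3 - (2)·-1.429 - (3)·0.000) / (9) = -0.016
  w = (7 - (1)·-1.429 - (-4)·-0.016) / (-6) = -1.394
Iteration 2:
  u = (-10 - (-3)·-0.016 - (-1)·-1.394) / (7) = -1.635
  v = (-3 - (2)·-1.635 - (3)·-1.394) / (9) = 0.495
  w = (7 - (1)·-1.635 - (-4)·0.495) / (-6) = -1.769
Change: (-0.206, 0.511, -0.375) → max |·| = 0.511

0.511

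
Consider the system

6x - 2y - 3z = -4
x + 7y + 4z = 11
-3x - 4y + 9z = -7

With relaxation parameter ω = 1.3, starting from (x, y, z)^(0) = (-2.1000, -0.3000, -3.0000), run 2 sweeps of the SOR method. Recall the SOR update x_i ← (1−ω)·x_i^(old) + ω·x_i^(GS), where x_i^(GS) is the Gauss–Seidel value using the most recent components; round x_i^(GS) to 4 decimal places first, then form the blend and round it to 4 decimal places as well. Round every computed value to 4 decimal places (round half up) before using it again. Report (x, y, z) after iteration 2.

(2.9795, -1.1763, -0.8957)

Iteration 1:
  x: GS value = (-4 - (-2)·-0.3000 - (-3)·-3.0000) / (6) = -2.2667;  x ← (1−ω)·-2.1000 + ω·-2.2667 = -2.3167
  y: GS value = (11 - (1)·-2.3167 - (4)·-3.0000) / (7) = 3.6167;  y ← (1−ω)·-0.3000 + ω·3.6167 = 4.7917
  z: GS value = (-7 - (-3)·-2.3167 - (-4)·4.7917) / (9) = 0.5796;  z ← (1−ω)·-3.0000 + ω·0.5796 = 1.6535
Iteration 2:
  x: GS value = (-4 - (-2)·4.7917 - (-3)·1.6535) / (6) = 1.7573;  x ← (1−ω)·-2.3167 + ω·1.7573 = 2.9795
  y: GS value = (11 - (1)·2.9795 - (4)·1.6535) / (7) = 0.2009;  y ← (1−ω)·4.7917 + ω·0.2009 = -1.1763
  z: GS value = (-7 - (-3)·2.9795 - (-4)·-1.1763) / (9) = -0.3074;  z ← (1−ω)·1.6535 + ω·-0.3074 = -0.8957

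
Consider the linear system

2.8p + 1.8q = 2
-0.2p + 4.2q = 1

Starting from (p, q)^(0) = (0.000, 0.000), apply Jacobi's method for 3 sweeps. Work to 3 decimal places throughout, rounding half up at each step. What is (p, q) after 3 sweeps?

Iteration 1:
  p = (2 - (1.8)·0.000) / (2.8) = 0.714
  q = (1 - (-0.2)·0.000) / (4.2) = 0.238
Iteration 2:
  p = (2 - (1.8)·0.238) / (2.8) = 0.561
  q = (1 - (-0.2)·0.714) / (4.2) = 0.272
Iteration 3:
  p = (2 - (1.8)·0.272) / (2.8) = 0.539
  q = (1 - (-0.2)·0.561) / (4.2) = 0.265

(0.539, 0.265)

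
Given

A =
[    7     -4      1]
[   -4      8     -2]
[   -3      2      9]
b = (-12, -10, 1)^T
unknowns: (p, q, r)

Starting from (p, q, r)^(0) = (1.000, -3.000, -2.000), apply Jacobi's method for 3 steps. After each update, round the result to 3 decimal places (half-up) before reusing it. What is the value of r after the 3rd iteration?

-0.186

Iteration 1:
  p = (-12 - (-4)·-3.000 - (1)·-2.000) / (7) = -3.143
  q = (-10 - (-4)·1.000 - (-2)·-2.000) / (8) = -1.250
  r = (1 - (-3)·1.000 - (2)·-3.000) / (9) = 1.111
Iteration 2:
  p = (-12 - (-4)·-1.250 - (1)·1.111) / (7) = -2.587
  q = (-10 - (-4)·-3.143 - (-2)·1.111) / (8) = -2.544
  r = (1 - (-3)·-3.143 - (2)·-1.250) / (9) = -0.659
Iteration 3:
  p = (-12 - (-4)·-2.544 - (1)·-0.659) / (7) = -3.074
  q = (-10 - (-4)·-2.587 - (-2)·-0.659) / (8) = -2.708
  r = (1 - (-3)·-2.587 - (2)·-2.544) / (9) = -0.186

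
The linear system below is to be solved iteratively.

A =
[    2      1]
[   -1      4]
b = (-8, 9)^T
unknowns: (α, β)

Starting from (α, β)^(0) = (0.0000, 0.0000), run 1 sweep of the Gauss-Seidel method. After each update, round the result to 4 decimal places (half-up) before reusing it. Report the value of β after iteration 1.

1.2500

Iteration 1:
  α = (-8 - (1)·0.0000) / (2) = -4.0000
  β = (9 - (-1)·-4.0000) / (4) = 1.2500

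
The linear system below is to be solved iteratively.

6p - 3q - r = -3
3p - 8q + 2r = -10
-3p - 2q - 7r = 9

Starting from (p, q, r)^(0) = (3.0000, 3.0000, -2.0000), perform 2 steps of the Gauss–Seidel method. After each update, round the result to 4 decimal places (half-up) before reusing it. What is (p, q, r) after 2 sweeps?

Iteration 1:
  p = (-3 - (-3)·3.0000 - (-1)·-2.0000) / (6) = 0.6667
  q = (-10 - (3)·0.6667 - (2)·-2.0000) / (-8) = 1.0000
  r = (9 - (-3)·0.6667 - (-2)·1.0000) / (-7) = -1.8572
Iteration 2:
  p = (-3 - (-3)·1.0000 - (-1)·-1.8572) / (6) = -0.3095
  q = (-10 - (3)·-0.3095 - (2)·-1.8572) / (-8) = 0.6696
  r = (9 - (-3)·-0.3095 - (-2)·0.6696) / (-7) = -1.3444

(-0.3095, 0.6696, -1.3444)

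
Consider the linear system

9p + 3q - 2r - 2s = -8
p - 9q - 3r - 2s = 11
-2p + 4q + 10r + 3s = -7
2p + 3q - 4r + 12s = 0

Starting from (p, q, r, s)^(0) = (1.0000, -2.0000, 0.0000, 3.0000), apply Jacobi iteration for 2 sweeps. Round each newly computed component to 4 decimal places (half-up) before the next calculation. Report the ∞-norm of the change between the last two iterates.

Iteration 1:
  p = (-8 - (3)·-2.0000 - (-2)·0.0000 - (-2)·3.0000) / (9) = 0.4444
  q = (11 - (1)·1.0000 - (-3)·0.0000 - (-2)·3.0000) / (-9) = -1.7778
  r = (-7 - (-2)·1.0000 - (4)·-2.0000 - (3)·3.0000) / (10) = -0.6000
  s = (0 - (2)·1.0000 - (3)·-2.0000 - (-4)·0.0000) / (12) = 0.3333
Iteration 2:
  p = (-8 - (3)·-1.7778 - (-2)·-0.6000 - (-2)·0.3333) / (9) = -0.3556
  q = (11 - (1)·0.4444 - (-3)·-0.6000 - (-2)·0.3333) / (-9) = -1.0469
  r = (-7 - (-2)·0.4444 - (4)·-1.7778 - (3)·0.3333) / (10) = 0.0000
  s = (0 - (2)·0.4444 - (3)·-1.7778 - (-4)·-0.6000) / (12) = 0.1704
Change: (-0.8000, 0.7309, 0.6000, -0.1629) → max |·| = 0.8000

0.8000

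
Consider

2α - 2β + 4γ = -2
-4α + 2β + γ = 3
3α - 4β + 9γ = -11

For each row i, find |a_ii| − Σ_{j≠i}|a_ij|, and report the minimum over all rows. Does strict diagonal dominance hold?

-4

row 1: |2| − (2+4) = -4
row 2: |2| − (4+1) = -3
row 3: |9| − (3+4) = 2
minimum over rows = -4 → not strictly diagonally dominant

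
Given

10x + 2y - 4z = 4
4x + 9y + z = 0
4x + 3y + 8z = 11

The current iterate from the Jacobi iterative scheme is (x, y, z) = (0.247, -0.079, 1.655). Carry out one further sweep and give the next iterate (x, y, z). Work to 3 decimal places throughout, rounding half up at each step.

(1.078, -0.294, 1.281)

One sweep:
  x = (4 - (2)·-0.079 - (-4)·1.655) / (10) = 1.078
  y = (0 - (4)·0.247 - (1)·1.655) / (9) = -0.294
  z = (11 - (4)·0.247 - (3)·-0.079) / (8) = 1.281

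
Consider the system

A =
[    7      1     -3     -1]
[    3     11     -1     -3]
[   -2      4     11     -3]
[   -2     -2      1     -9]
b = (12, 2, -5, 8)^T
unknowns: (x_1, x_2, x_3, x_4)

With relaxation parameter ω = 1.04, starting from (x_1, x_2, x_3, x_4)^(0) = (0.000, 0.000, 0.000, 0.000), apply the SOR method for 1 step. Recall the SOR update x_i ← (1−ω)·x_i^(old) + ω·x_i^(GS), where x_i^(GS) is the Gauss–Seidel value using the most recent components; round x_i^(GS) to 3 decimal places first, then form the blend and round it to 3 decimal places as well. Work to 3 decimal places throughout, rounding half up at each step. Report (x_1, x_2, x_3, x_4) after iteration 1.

(1.783, -0.316, -0.016, -1.266)

Iteration 1:
  x_1: GS value = (12 - (1)·0.000 - (-3)·0.000 - (-1)·0.000) / (7) = 1.714;  x_1 ← (1−ω)·0.000 + ω·1.714 = 1.783
  x_2: GS value = (2 - (3)·1.783 - (-1)·0.000 - (-3)·0.000) / (11) = -0.304;  x_2 ← (1−ω)·0.000 + ω·-0.304 = -0.316
  x_3: GS value = (-5 - (-2)·1.783 - (4)·-0.316 - (-3)·0.000) / (11) = -0.015;  x_3 ← (1−ω)·0.000 + ω·-0.015 = -0.016
  x_4: GS value = (8 - (-2)·1.783 - (-2)·-0.316 - (1)·-0.016) / (-9) = -1.217;  x_4 ← (1−ω)·0.000 + ω·-1.217 = -1.266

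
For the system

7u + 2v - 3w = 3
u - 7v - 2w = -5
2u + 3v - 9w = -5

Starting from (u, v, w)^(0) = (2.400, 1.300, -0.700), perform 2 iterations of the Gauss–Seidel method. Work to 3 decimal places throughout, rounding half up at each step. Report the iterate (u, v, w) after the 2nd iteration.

(0.518, 0.561, 0.858)

Iteration 1:
  u = (3 - (2)·1.300 - (-3)·-0.700) / (7) = -0.243
  v = (-5 - (1)·-0.243 - (-2)·-0.700) / (-7) = 0.880
  w = (-5 - (2)·-0.243 - (3)·0.880) / (-9) = 0.795
Iteration 2:
  u = (3 - (2)·0.880 - (-3)·0.795) / (7) = 0.518
  v = (-5 - (1)·0.518 - (-2)·0.795) / (-7) = 0.561
  w = (-5 - (2)·0.518 - (3)·0.561) / (-9) = 0.858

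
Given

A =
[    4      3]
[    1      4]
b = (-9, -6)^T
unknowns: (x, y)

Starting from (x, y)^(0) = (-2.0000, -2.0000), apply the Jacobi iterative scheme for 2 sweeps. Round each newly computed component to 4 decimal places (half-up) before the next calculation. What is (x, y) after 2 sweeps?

(-1.5000, -1.3125)

Iteration 1:
  x = (-9 - (3)·-2.0000) / (4) = -0.7500
  y = (-6 - (1)·-2.0000) / (4) = -1.0000
Iteration 2:
  x = (-9 - (3)·-1.0000) / (4) = -1.5000
  y = (-6 - (1)·-0.7500) / (4) = -1.3125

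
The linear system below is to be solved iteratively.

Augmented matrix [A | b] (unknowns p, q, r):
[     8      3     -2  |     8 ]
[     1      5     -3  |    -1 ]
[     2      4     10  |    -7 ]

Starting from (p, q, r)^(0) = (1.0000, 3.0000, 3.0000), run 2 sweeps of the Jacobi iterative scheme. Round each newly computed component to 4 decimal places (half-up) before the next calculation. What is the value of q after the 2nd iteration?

-1.5850

Iteration 1:
  p = (8 - (3)·3.0000 - (-2)·3.0000) / (8) = 0.6250
  q = (-1 - (1)·1.0000 - (-3)·3.0000) / (5) = 1.4000
  r = (-7 - (2)·1.0000 - (4)·3.0000) / (10) = -2.1000
Iteration 2:
  p = (8 - (3)·1.4000 - (-2)·-2.1000) / (8) = -0.0500
  q = (-1 - (1)·0.6250 - (-3)·-2.1000) / (5) = -1.5850
  r = (-7 - (2)·0.6250 - (4)·1.4000) / (10) = -1.3850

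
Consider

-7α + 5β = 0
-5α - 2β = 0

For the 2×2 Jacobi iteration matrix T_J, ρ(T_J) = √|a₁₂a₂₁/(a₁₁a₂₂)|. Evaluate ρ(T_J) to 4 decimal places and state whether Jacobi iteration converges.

1.3363

a₁₂a₂₁/(a₁₁a₂₂) = (5)·(-5) / ((-7)·(-2)) = -1.785714
ρ = √|-1.785714| = √1.785714 = 1.3363
ρ > 1, so Jacobi diverges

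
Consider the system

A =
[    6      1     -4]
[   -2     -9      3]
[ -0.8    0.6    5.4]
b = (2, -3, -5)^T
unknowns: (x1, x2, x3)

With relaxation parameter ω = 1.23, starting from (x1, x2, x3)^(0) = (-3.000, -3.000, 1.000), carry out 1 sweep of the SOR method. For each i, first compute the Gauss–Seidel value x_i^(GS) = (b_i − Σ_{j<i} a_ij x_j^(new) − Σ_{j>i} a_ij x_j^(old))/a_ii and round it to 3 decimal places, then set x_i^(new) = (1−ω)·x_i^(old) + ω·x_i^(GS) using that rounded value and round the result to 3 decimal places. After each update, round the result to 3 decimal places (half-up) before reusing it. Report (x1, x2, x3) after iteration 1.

(2.535, 0.817, -1.018)

Iteration 1:
  x1: GS value = (2 - (1)·-3.000 - (-4)·1.000) / (6) = 1.500;  x1 ← (1−ω)·-3.000 + ω·1.500 = 2.535
  x2: GS value = (-3 - (-2)·2.535 - (3)·1.000) / (-9) = 0.103;  x2 ← (1−ω)·-3.000 + ω·0.103 = 0.817
  x3: GS value = (-5 - (-0.8)·2.535 - (0.6)·0.817) / (5.4) = -0.641;  x3 ← (1−ω)·1.000 + ω·-0.641 = -1.018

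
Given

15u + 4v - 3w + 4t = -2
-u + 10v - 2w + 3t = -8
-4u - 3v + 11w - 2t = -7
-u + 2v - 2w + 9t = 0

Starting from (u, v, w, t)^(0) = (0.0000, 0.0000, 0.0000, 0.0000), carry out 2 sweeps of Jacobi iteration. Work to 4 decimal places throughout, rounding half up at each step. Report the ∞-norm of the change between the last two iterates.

Iteration 1:
  u = (-2 - (4)·0.0000 - (-3)·0.0000 - (4)·0.0000) / (15) = -0.1333
  v = (-8 - (-1)·0.0000 - (-2)·0.0000 - (3)·0.0000) / (10) = -0.8000
  w = (-7 - (-4)·0.0000 - (-3)·0.0000 - (-2)·0.0000) / (11) = -0.6364
  t = (0 - (-1)·0.0000 - (2)·0.0000 - (-2)·0.0000) / (9) = 0.0000
Iteration 2:
  u = (-2 - (4)·-0.8000 - (-3)·-0.6364 - (4)·0.0000) / (15) = -0.0473
  v = (-8 - (-1)·-0.1333 - (-2)·-0.6364 - (3)·0.0000) / (10) = -0.9406
  w = (-7 - (-4)·-0.1333 - (-3)·-0.8000 - (-2)·0.0000) / (11) = -0.9030
  t = (0 - (-1)·-0.1333 - (2)·-0.8000 - (-2)·-0.6364) / (9) = 0.0215
Change: (0.0860, -0.1406, -0.2666, 0.0215) → max |·| = 0.2666

0.2666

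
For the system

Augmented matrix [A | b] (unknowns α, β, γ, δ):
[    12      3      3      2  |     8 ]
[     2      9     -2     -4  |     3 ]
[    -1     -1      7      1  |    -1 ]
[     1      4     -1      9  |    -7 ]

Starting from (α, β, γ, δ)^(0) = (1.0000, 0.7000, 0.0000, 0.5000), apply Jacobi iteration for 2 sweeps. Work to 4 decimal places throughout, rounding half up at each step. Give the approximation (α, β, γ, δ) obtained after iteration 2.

Iteration 1:
  α = (8 - (3)·0.7000 - (3)·0.0000 - (2)·0.5000) / (12) = 0.4083
  β = (3 - (2)·1.0000 - (-2)·0.0000 - (-4)·0.5000) / (9) = 0.3333
  γ = (-1 - (-1)·1.0000 - (-1)·0.7000 - (1)·0.5000) / (7) = 0.0286
  δ = (-7 - (1)·1.0000 - (4)·0.7000 - (-1)·0.0000) / (9) = -1.2000
Iteration 2:
  α = (8 - (3)·0.3333 - (3)·0.0286 - (2)·-1.2000) / (12) = 0.7762
  β = (3 - (2)·0.4083 - (-2)·0.0286 - (-4)·-1.2000) / (9) = -0.2844
  γ = (-1 - (-1)·0.4083 - (-1)·0.3333 - (1)·-1.2000) / (7) = 0.1345
  δ = (-7 - (1)·0.4083 - (4)·0.3333 - (-1)·0.0286) / (9) = -0.9681

(0.7762, -0.2844, 0.1345, -0.9681)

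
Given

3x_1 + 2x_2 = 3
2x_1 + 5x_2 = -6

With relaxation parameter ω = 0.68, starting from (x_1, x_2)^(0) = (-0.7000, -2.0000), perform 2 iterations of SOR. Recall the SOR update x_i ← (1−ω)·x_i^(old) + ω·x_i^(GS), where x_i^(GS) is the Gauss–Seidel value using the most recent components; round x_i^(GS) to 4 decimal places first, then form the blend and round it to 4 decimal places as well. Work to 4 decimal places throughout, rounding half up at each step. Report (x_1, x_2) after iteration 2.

(1.9441, -1.9293)

Iteration 1:
  x_1: GS value = (3 - (2)·-2.0000) / (3) = 2.3333;  x_1 ← (1−ω)·-0.7000 + ω·2.3333 = 1.3626
  x_2: GS value = (-6 - (2)·1.3626) / (5) = -1.7450;  x_2 ← (1−ω)·-2.0000 + ω·-1.7450 = -1.8266
Iteration 2:
  x_1: GS value = (3 - (2)·-1.8266) / (3) = 2.2177;  x_1 ← (1−ω)·1.3626 + ω·2.2177 = 1.9441
  x_2: GS value = (-6 - (2)·1.9441) / (5) = -1.9776;  x_2 ← (1−ω)·-1.8266 + ω·-1.9776 = -1.9293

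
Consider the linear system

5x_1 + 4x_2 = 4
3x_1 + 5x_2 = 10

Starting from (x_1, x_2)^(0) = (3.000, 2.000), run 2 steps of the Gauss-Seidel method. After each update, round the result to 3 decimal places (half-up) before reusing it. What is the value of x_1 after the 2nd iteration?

-1.184

Iteration 1:
  x_1 = (4 - (4)·2.000) / (5) = -0.800
  x_2 = (10 - (3)·-0.800) / (5) = 2.480
Iteration 2:
  x_1 = (4 - (4)·2.480) / (5) = -1.184
  x_2 = (10 - (3)·-1.184) / (5) = 2.710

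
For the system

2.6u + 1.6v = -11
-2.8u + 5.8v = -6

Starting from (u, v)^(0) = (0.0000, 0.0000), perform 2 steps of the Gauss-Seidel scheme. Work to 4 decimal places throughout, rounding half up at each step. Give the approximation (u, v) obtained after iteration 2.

Iteration 1:
  u = (-11 - (1.6)·0.0000) / (2.6) = -4.2308
  v = (-6 - (-2.8)·-4.2308) / (5.8) = -3.0769
Iteration 2:
  u = (-11 - (1.6)·-3.0769) / (2.6) = -2.3373
  v = (-6 - (-2.8)·-2.3373) / (5.8) = -2.1628

(-2.3373, -2.1628)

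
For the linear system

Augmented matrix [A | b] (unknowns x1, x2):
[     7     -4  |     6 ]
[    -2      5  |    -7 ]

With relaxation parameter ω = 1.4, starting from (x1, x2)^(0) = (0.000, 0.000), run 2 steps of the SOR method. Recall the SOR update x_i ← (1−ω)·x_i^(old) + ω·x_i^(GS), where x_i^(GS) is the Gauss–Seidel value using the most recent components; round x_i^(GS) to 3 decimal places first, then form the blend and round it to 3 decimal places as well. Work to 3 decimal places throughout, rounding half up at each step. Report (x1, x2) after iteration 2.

(-0.311, -1.618)

Iteration 1:
  x1: GS value = (6 - (-4)·0.000) / (7) = 0.857;  x1 ← (1−ω)·0.000 + ω·0.857 = 1.200
  x2: GS value = (-7 - (-2)·1.200) / (5) = -0.920;  x2 ← (1−ω)·0.000 + ω·-0.920 = -1.288
Iteration 2:
  x1: GS value = (6 - (-4)·-1.288) / (7) = 0.121;  x1 ← (1−ω)·1.200 + ω·0.121 = -0.311
  x2: GS value = (-7 - (-2)·-0.311) / (5) = -1.524;  x2 ← (1−ω)·-1.288 + ω·-1.524 = -1.618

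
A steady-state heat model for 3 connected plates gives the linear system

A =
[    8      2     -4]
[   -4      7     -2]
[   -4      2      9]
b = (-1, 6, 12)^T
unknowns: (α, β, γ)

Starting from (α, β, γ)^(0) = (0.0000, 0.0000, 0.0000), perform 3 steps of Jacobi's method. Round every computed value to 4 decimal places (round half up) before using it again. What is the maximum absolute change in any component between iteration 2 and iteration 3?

0.2004

Iteration 1:
  α = (-1 - (2)·0.0000 - (-4)·0.0000) / (8) = -0.1250
  β = (6 - (-4)·0.0000 - (-2)·0.0000) / (7) = 0.8571
  γ = (12 - (-4)·0.0000 - (2)·0.0000) / (9) = 1.3333
Iteration 2:
  α = (-1 - (2)·0.8571 - (-4)·1.3333) / (8) = 0.3274
  β = (6 - (-4)·-0.1250 - (-2)·1.3333) / (7) = 1.1667
  γ = (12 - (-4)·-0.1250 - (2)·0.8571) / (9) = 1.0873
Iteration 3:
  α = (-1 - (2)·1.1667 - (-4)·1.0873) / (8) = 0.1270
  β = (6 - (-4)·0.3274 - (-2)·1.0873) / (7) = 1.3549
  γ = (12 - (-4)·0.3274 - (2)·1.1667) / (9) = 1.2196
Change: (-0.2004, 0.1882, 0.1323) → max |·| = 0.2004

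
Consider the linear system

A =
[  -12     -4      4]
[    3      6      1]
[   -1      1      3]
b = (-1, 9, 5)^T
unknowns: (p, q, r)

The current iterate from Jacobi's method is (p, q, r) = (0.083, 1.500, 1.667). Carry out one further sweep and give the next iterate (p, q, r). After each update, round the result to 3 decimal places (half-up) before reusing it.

(0.139, 1.181, 1.194)

One sweep:
  p = (-1 - (-4)·1.500 - (4)·1.667) / (-12) = 0.139
  q = (9 - (3)·0.083 - (1)·1.667) / (6) = 1.181
  r = (5 - (-1)·0.083 - (1)·1.500) / (3) = 1.194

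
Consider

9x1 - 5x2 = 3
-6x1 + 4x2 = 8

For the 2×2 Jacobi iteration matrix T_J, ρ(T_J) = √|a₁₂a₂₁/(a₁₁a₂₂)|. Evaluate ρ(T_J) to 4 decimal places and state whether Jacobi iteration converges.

0.9129

a₁₂a₂₁/(a₁₁a₂₂) = (-5)·(-6) / ((9)·(4)) = 0.833333
ρ = √|0.833333| = √0.833333 = 0.9129
ρ < 1, so Jacobi converges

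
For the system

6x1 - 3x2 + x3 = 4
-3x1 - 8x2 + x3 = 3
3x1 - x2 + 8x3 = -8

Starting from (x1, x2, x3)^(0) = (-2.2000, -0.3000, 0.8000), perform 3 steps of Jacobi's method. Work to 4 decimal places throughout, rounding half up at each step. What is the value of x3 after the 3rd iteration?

Iteration 1:
  x1 = (4 - (-3)·-0.3000 - (1)·0.8000) / (6) = 0.3833
  x2 = (3 - (-3)·-2.2000 - (1)·0.8000) / (-8) = 0.5500
  x3 = (-8 - (3)·-2.2000 - (-1)·-0.3000) / (8) = -0.2125
Iteration 2:
  x1 = (4 - (-3)·0.5500 - (1)·-0.2125) / (6) = 0.9771
  x2 = (3 - (-3)·0.3833 - (1)·-0.2125) / (-8) = -0.5453
  x3 = (-8 - (3)·0.3833 - (-1)·0.5500) / (8) = -1.0750
Iteration 3:
  x1 = (4 - (-3)·-0.5453 - (1)·-1.0750) / (6) = 0.5732
  x2 = (3 - (-3)·0.9771 - (1)·-1.0750) / (-8) = -0.8758
  x3 = (-8 - (3)·0.9771 - (-1)·-0.5453) / (8) = -1.4346

-1.4346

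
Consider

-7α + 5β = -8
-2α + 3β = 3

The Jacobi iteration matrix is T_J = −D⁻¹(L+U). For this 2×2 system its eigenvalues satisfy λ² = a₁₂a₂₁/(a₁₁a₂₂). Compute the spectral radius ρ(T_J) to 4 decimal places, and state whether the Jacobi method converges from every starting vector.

0.6901

a₁₂a₂₁/(a₁₁a₂₂) = (5)·(-2) / ((-7)·(3)) = 0.476190
ρ = √|0.476190| = √0.476190 = 0.6901
ρ < 1, so Jacobi converges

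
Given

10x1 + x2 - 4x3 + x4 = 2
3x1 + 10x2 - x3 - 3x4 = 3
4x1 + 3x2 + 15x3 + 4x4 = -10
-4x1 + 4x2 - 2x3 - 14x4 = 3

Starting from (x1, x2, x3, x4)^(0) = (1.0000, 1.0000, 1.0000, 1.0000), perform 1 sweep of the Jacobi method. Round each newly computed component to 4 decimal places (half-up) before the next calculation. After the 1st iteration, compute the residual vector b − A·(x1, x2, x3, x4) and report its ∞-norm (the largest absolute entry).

Iteration 1:
  x1 = (2 - (1)·1.0000 - (-4)·1.0000 - (1)·1.0000) / (10) = 0.4000
  x2 = (3 - (3)·1.0000 - (-1)·1.0000 - (-3)·1.0000) / (10) = 0.4000
  x3 = (-10 - (4)·1.0000 - (3)·1.0000 - (4)·1.0000) / (15) = -1.4000
  x4 = (3 - (-4)·1.0000 - (4)·1.0000 - (-2)·1.0000) / (-14) = -0.3571
Residual b − A·x = (-7.6429, -4.6713, 9.6284, -4.7994); ∞-norm = 9.6284

9.6284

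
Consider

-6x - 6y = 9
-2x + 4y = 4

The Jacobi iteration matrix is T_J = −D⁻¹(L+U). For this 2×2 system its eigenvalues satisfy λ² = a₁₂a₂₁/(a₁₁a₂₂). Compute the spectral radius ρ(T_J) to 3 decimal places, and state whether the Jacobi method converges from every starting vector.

0.707

a₁₂a₂₁/(a₁₁a₂₂) = (-6)·(-2) / ((-6)·(4)) = -0.500000
ρ = √|-0.500000| = √0.500000 = 0.707
ρ < 1, so Jacobi converges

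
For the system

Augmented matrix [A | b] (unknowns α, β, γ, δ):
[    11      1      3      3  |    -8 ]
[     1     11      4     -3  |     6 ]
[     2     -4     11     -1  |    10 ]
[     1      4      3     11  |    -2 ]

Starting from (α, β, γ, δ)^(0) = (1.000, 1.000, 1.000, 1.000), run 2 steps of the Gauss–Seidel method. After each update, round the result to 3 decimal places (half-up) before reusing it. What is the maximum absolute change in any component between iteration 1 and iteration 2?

Iteration 1:
  α = (-8 - (1)·1.000 - (3)·1.000 - (3)·1.000) / (11) = -1.364
  β = (6 - (1)·-1.364 - (4)·1.000 - (-3)·1.000) / (11) = 0.579
  γ = (10 - (2)·-1.364 - (-4)·0.579 - (-1)·1.000) / (11) = 1.459
  δ = (-2 - (1)·-1.364 - (4)·0.579 - (3)·1.459) / (11) = -0.666
Iteration 2:
  α = (-8 - (1)·0.579 - (3)·1.459 - (3)·-0.666) / (11) = -0.996
  β = (6 - (1)·-0.996 - (4)·1.459 - (-3)·-0.666) / (11) = -0.076
  γ = (10 - (2)·-0.996 - (-4)·-0.076 - (-1)·-0.666) / (11) = 1.002
  δ = (-2 - (1)·-0.996 - (4)·-0.076 - (3)·1.002) / (11) = -0.337
Change: (0.368, -0.655, -0.457, 0.329) → max |·| = 0.655

0.655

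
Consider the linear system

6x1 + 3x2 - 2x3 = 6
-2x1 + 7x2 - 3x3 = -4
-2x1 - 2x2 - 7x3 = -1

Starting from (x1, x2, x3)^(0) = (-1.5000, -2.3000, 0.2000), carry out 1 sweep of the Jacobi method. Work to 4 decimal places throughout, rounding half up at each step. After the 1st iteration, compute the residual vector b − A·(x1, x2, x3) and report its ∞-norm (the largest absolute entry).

Iteration 1:
  x1 = (6 - (3)·-2.3000 - (-2)·0.2000) / (6) = 2.2167
  x2 = (-4 - (-2)·-1.5000 - (-3)·0.2000) / (7) = -0.9143
  x3 = (-1 - (-2)·-1.5000 - (-2)·-2.3000) / (-7) = 1.2286
Residual b − A·x = (-2.1001, 10.5193, 10.2050); ∞-norm = 10.5193

10.5193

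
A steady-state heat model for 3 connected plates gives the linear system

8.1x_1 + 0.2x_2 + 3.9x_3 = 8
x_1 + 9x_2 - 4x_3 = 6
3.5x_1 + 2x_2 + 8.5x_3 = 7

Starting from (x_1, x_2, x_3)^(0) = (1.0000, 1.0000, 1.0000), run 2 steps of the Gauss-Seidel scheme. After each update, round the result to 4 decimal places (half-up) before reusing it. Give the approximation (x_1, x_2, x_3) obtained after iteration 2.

(0.7803, 0.7473, 0.3264)

Iteration 1:
  x_1 = (8 - (0.2)·1.0000 - (3.9)·1.0000) / (8.1) = 0.4815
  x_2 = (6 - (1)·0.4815 - (-4)·1.0000) / (9) = 1.0576
  x_3 = (7 - (3.5)·0.4815 - (2)·1.0576) / (8.5) = 0.3764
Iteration 2:
  x_1 = (8 - (0.2)·1.0576 - (3.9)·0.3764) / (8.1) = 0.7803
  x_2 = (6 - (1)·0.7803 - (-4)·0.3764) / (9) = 0.7473
  x_3 = (7 - (3.5)·0.7803 - (2)·0.7473) / (8.5) = 0.3264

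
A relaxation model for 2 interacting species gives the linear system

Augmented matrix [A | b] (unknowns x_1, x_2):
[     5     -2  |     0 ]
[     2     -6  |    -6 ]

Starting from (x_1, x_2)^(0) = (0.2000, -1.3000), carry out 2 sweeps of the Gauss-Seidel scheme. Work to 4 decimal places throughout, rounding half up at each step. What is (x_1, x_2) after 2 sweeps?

(0.3307, 1.1102)

Iteration 1:
  x_1 = (0 - (-2)·-1.3000) / (5) = -0.5200
  x_2 = (-6 - (2)·-0.5200) / (-6) = 0.8267
Iteration 2:
  x_1 = (0 - (-2)·0.8267) / (5) = 0.3307
  x_2 = (-6 - (2)·0.3307) / (-6) = 1.1102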